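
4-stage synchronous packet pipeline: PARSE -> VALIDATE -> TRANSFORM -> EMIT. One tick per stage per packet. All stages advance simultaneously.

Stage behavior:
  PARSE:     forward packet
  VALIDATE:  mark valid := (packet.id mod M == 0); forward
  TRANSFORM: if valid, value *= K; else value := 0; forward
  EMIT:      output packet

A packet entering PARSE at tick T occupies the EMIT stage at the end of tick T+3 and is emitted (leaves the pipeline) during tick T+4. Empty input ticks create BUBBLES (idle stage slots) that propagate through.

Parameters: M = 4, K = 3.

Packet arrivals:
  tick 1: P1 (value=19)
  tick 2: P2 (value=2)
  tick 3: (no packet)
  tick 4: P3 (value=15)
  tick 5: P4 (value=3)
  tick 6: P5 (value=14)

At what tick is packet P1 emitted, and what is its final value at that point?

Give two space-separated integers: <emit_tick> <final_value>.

Tick 1: [PARSE:P1(v=19,ok=F), VALIDATE:-, TRANSFORM:-, EMIT:-] out:-; in:P1
Tick 2: [PARSE:P2(v=2,ok=F), VALIDATE:P1(v=19,ok=F), TRANSFORM:-, EMIT:-] out:-; in:P2
Tick 3: [PARSE:-, VALIDATE:P2(v=2,ok=F), TRANSFORM:P1(v=0,ok=F), EMIT:-] out:-; in:-
Tick 4: [PARSE:P3(v=15,ok=F), VALIDATE:-, TRANSFORM:P2(v=0,ok=F), EMIT:P1(v=0,ok=F)] out:-; in:P3
Tick 5: [PARSE:P4(v=3,ok=F), VALIDATE:P3(v=15,ok=F), TRANSFORM:-, EMIT:P2(v=0,ok=F)] out:P1(v=0); in:P4
Tick 6: [PARSE:P5(v=14,ok=F), VALIDATE:P4(v=3,ok=T), TRANSFORM:P3(v=0,ok=F), EMIT:-] out:P2(v=0); in:P5
Tick 7: [PARSE:-, VALIDATE:P5(v=14,ok=F), TRANSFORM:P4(v=9,ok=T), EMIT:P3(v=0,ok=F)] out:-; in:-
Tick 8: [PARSE:-, VALIDATE:-, TRANSFORM:P5(v=0,ok=F), EMIT:P4(v=9,ok=T)] out:P3(v=0); in:-
Tick 9: [PARSE:-, VALIDATE:-, TRANSFORM:-, EMIT:P5(v=0,ok=F)] out:P4(v=9); in:-
Tick 10: [PARSE:-, VALIDATE:-, TRANSFORM:-, EMIT:-] out:P5(v=0); in:-
P1: arrives tick 1, valid=False (id=1, id%4=1), emit tick 5, final value 0

Answer: 5 0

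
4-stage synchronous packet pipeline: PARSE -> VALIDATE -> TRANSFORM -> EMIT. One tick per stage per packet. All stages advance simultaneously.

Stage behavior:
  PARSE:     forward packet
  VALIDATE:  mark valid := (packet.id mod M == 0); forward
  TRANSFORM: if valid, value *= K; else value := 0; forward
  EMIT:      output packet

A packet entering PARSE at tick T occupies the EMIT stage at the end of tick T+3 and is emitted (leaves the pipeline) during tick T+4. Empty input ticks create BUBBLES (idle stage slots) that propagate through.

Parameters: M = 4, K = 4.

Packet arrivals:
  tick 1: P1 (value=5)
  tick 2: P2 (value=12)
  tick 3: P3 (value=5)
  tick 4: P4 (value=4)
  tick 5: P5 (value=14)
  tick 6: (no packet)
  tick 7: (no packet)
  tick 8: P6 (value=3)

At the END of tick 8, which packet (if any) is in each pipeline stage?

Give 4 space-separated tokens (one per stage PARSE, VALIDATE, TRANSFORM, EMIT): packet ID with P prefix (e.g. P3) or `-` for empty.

Answer: P6 - - P5

Derivation:
Tick 1: [PARSE:P1(v=5,ok=F), VALIDATE:-, TRANSFORM:-, EMIT:-] out:-; in:P1
Tick 2: [PARSE:P2(v=12,ok=F), VALIDATE:P1(v=5,ok=F), TRANSFORM:-, EMIT:-] out:-; in:P2
Tick 3: [PARSE:P3(v=5,ok=F), VALIDATE:P2(v=12,ok=F), TRANSFORM:P1(v=0,ok=F), EMIT:-] out:-; in:P3
Tick 4: [PARSE:P4(v=4,ok=F), VALIDATE:P3(v=5,ok=F), TRANSFORM:P2(v=0,ok=F), EMIT:P1(v=0,ok=F)] out:-; in:P4
Tick 5: [PARSE:P5(v=14,ok=F), VALIDATE:P4(v=4,ok=T), TRANSFORM:P3(v=0,ok=F), EMIT:P2(v=0,ok=F)] out:P1(v=0); in:P5
Tick 6: [PARSE:-, VALIDATE:P5(v=14,ok=F), TRANSFORM:P4(v=16,ok=T), EMIT:P3(v=0,ok=F)] out:P2(v=0); in:-
Tick 7: [PARSE:-, VALIDATE:-, TRANSFORM:P5(v=0,ok=F), EMIT:P4(v=16,ok=T)] out:P3(v=0); in:-
Tick 8: [PARSE:P6(v=3,ok=F), VALIDATE:-, TRANSFORM:-, EMIT:P5(v=0,ok=F)] out:P4(v=16); in:P6
At end of tick 8: ['P6', '-', '-', 'P5']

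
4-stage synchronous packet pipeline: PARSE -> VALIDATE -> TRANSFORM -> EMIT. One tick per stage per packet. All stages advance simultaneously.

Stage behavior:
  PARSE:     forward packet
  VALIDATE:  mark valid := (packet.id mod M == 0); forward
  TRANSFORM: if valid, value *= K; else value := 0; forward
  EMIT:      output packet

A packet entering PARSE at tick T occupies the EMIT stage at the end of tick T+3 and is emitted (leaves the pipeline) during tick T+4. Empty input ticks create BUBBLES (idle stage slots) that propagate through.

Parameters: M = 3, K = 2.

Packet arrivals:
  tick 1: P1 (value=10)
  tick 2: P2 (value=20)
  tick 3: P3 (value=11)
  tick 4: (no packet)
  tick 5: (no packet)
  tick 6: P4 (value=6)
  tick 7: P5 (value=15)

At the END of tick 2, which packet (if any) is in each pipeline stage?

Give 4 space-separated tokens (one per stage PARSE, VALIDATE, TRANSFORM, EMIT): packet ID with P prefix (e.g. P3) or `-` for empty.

Tick 1: [PARSE:P1(v=10,ok=F), VALIDATE:-, TRANSFORM:-, EMIT:-] out:-; in:P1
Tick 2: [PARSE:P2(v=20,ok=F), VALIDATE:P1(v=10,ok=F), TRANSFORM:-, EMIT:-] out:-; in:P2
At end of tick 2: ['P2', 'P1', '-', '-']

Answer: P2 P1 - -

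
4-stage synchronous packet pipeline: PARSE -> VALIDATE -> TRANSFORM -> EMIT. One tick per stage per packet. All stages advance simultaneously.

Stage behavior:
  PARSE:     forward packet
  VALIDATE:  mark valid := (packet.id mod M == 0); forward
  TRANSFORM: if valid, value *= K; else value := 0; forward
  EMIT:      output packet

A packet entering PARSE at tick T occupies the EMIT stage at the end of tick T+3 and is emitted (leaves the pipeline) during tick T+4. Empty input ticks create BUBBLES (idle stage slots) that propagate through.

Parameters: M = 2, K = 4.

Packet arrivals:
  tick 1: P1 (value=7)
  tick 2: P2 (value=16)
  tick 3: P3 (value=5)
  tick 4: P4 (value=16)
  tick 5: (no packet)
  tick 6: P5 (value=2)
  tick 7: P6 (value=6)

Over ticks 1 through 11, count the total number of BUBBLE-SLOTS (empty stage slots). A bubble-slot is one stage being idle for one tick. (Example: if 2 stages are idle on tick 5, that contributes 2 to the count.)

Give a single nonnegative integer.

Answer: 20

Derivation:
Tick 1: [PARSE:P1(v=7,ok=F), VALIDATE:-, TRANSFORM:-, EMIT:-] out:-; bubbles=3
Tick 2: [PARSE:P2(v=16,ok=F), VALIDATE:P1(v=7,ok=F), TRANSFORM:-, EMIT:-] out:-; bubbles=2
Tick 3: [PARSE:P3(v=5,ok=F), VALIDATE:P2(v=16,ok=T), TRANSFORM:P1(v=0,ok=F), EMIT:-] out:-; bubbles=1
Tick 4: [PARSE:P4(v=16,ok=F), VALIDATE:P3(v=5,ok=F), TRANSFORM:P2(v=64,ok=T), EMIT:P1(v=0,ok=F)] out:-; bubbles=0
Tick 5: [PARSE:-, VALIDATE:P4(v=16,ok=T), TRANSFORM:P3(v=0,ok=F), EMIT:P2(v=64,ok=T)] out:P1(v=0); bubbles=1
Tick 6: [PARSE:P5(v=2,ok=F), VALIDATE:-, TRANSFORM:P4(v=64,ok=T), EMIT:P3(v=0,ok=F)] out:P2(v=64); bubbles=1
Tick 7: [PARSE:P6(v=6,ok=F), VALIDATE:P5(v=2,ok=F), TRANSFORM:-, EMIT:P4(v=64,ok=T)] out:P3(v=0); bubbles=1
Tick 8: [PARSE:-, VALIDATE:P6(v=6,ok=T), TRANSFORM:P5(v=0,ok=F), EMIT:-] out:P4(v=64); bubbles=2
Tick 9: [PARSE:-, VALIDATE:-, TRANSFORM:P6(v=24,ok=T), EMIT:P5(v=0,ok=F)] out:-; bubbles=2
Tick 10: [PARSE:-, VALIDATE:-, TRANSFORM:-, EMIT:P6(v=24,ok=T)] out:P5(v=0); bubbles=3
Tick 11: [PARSE:-, VALIDATE:-, TRANSFORM:-, EMIT:-] out:P6(v=24); bubbles=4
Total bubble-slots: 20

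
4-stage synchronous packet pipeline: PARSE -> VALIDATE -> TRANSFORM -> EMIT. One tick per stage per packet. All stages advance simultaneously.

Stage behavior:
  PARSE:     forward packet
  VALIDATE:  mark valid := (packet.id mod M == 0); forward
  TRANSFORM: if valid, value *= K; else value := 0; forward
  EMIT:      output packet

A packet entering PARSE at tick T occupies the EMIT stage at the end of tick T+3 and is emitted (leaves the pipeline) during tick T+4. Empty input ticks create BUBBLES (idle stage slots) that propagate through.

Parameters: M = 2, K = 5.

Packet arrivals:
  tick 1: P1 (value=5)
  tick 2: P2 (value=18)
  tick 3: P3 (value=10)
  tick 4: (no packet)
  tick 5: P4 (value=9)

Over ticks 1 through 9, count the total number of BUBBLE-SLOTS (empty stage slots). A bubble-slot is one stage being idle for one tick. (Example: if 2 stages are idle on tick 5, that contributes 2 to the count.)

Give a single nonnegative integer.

Tick 1: [PARSE:P1(v=5,ok=F), VALIDATE:-, TRANSFORM:-, EMIT:-] out:-; bubbles=3
Tick 2: [PARSE:P2(v=18,ok=F), VALIDATE:P1(v=5,ok=F), TRANSFORM:-, EMIT:-] out:-; bubbles=2
Tick 3: [PARSE:P3(v=10,ok=F), VALIDATE:P2(v=18,ok=T), TRANSFORM:P1(v=0,ok=F), EMIT:-] out:-; bubbles=1
Tick 4: [PARSE:-, VALIDATE:P3(v=10,ok=F), TRANSFORM:P2(v=90,ok=T), EMIT:P1(v=0,ok=F)] out:-; bubbles=1
Tick 5: [PARSE:P4(v=9,ok=F), VALIDATE:-, TRANSFORM:P3(v=0,ok=F), EMIT:P2(v=90,ok=T)] out:P1(v=0); bubbles=1
Tick 6: [PARSE:-, VALIDATE:P4(v=9,ok=T), TRANSFORM:-, EMIT:P3(v=0,ok=F)] out:P2(v=90); bubbles=2
Tick 7: [PARSE:-, VALIDATE:-, TRANSFORM:P4(v=45,ok=T), EMIT:-] out:P3(v=0); bubbles=3
Tick 8: [PARSE:-, VALIDATE:-, TRANSFORM:-, EMIT:P4(v=45,ok=T)] out:-; bubbles=3
Tick 9: [PARSE:-, VALIDATE:-, TRANSFORM:-, EMIT:-] out:P4(v=45); bubbles=4
Total bubble-slots: 20

Answer: 20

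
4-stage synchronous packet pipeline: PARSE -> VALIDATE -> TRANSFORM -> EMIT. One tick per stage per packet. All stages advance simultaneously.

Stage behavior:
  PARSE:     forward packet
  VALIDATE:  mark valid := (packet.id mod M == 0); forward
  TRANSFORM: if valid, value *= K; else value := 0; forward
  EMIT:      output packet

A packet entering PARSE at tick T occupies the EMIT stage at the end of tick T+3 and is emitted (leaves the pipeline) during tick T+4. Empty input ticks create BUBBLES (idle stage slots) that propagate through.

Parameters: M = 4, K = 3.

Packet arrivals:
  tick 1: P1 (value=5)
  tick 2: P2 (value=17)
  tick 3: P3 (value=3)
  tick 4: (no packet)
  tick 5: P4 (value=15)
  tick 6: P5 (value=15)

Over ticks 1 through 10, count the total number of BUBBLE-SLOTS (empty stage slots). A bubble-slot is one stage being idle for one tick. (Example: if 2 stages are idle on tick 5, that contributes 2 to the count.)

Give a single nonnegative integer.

Answer: 20

Derivation:
Tick 1: [PARSE:P1(v=5,ok=F), VALIDATE:-, TRANSFORM:-, EMIT:-] out:-; bubbles=3
Tick 2: [PARSE:P2(v=17,ok=F), VALIDATE:P1(v=5,ok=F), TRANSFORM:-, EMIT:-] out:-; bubbles=2
Tick 3: [PARSE:P3(v=3,ok=F), VALIDATE:P2(v=17,ok=F), TRANSFORM:P1(v=0,ok=F), EMIT:-] out:-; bubbles=1
Tick 4: [PARSE:-, VALIDATE:P3(v=3,ok=F), TRANSFORM:P2(v=0,ok=F), EMIT:P1(v=0,ok=F)] out:-; bubbles=1
Tick 5: [PARSE:P4(v=15,ok=F), VALIDATE:-, TRANSFORM:P3(v=0,ok=F), EMIT:P2(v=0,ok=F)] out:P1(v=0); bubbles=1
Tick 6: [PARSE:P5(v=15,ok=F), VALIDATE:P4(v=15,ok=T), TRANSFORM:-, EMIT:P3(v=0,ok=F)] out:P2(v=0); bubbles=1
Tick 7: [PARSE:-, VALIDATE:P5(v=15,ok=F), TRANSFORM:P4(v=45,ok=T), EMIT:-] out:P3(v=0); bubbles=2
Tick 8: [PARSE:-, VALIDATE:-, TRANSFORM:P5(v=0,ok=F), EMIT:P4(v=45,ok=T)] out:-; bubbles=2
Tick 9: [PARSE:-, VALIDATE:-, TRANSFORM:-, EMIT:P5(v=0,ok=F)] out:P4(v=45); bubbles=3
Tick 10: [PARSE:-, VALIDATE:-, TRANSFORM:-, EMIT:-] out:P5(v=0); bubbles=4
Total bubble-slots: 20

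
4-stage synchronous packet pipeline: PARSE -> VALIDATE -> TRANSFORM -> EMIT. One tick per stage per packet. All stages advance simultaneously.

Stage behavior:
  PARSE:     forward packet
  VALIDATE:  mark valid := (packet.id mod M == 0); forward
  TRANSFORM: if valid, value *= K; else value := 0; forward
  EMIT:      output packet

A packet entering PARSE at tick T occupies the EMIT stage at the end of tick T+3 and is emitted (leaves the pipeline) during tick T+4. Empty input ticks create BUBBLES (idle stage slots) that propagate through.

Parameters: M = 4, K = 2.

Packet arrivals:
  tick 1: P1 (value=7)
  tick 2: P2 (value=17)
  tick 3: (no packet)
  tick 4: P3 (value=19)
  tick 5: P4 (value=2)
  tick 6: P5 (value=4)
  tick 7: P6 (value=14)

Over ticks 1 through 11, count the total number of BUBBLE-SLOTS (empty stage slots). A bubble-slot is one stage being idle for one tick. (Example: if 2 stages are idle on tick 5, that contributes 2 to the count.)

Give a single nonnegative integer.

Tick 1: [PARSE:P1(v=7,ok=F), VALIDATE:-, TRANSFORM:-, EMIT:-] out:-; bubbles=3
Tick 2: [PARSE:P2(v=17,ok=F), VALIDATE:P1(v=7,ok=F), TRANSFORM:-, EMIT:-] out:-; bubbles=2
Tick 3: [PARSE:-, VALIDATE:P2(v=17,ok=F), TRANSFORM:P1(v=0,ok=F), EMIT:-] out:-; bubbles=2
Tick 4: [PARSE:P3(v=19,ok=F), VALIDATE:-, TRANSFORM:P2(v=0,ok=F), EMIT:P1(v=0,ok=F)] out:-; bubbles=1
Tick 5: [PARSE:P4(v=2,ok=F), VALIDATE:P3(v=19,ok=F), TRANSFORM:-, EMIT:P2(v=0,ok=F)] out:P1(v=0); bubbles=1
Tick 6: [PARSE:P5(v=4,ok=F), VALIDATE:P4(v=2,ok=T), TRANSFORM:P3(v=0,ok=F), EMIT:-] out:P2(v=0); bubbles=1
Tick 7: [PARSE:P6(v=14,ok=F), VALIDATE:P5(v=4,ok=F), TRANSFORM:P4(v=4,ok=T), EMIT:P3(v=0,ok=F)] out:-; bubbles=0
Tick 8: [PARSE:-, VALIDATE:P6(v=14,ok=F), TRANSFORM:P5(v=0,ok=F), EMIT:P4(v=4,ok=T)] out:P3(v=0); bubbles=1
Tick 9: [PARSE:-, VALIDATE:-, TRANSFORM:P6(v=0,ok=F), EMIT:P5(v=0,ok=F)] out:P4(v=4); bubbles=2
Tick 10: [PARSE:-, VALIDATE:-, TRANSFORM:-, EMIT:P6(v=0,ok=F)] out:P5(v=0); bubbles=3
Tick 11: [PARSE:-, VALIDATE:-, TRANSFORM:-, EMIT:-] out:P6(v=0); bubbles=4
Total bubble-slots: 20

Answer: 20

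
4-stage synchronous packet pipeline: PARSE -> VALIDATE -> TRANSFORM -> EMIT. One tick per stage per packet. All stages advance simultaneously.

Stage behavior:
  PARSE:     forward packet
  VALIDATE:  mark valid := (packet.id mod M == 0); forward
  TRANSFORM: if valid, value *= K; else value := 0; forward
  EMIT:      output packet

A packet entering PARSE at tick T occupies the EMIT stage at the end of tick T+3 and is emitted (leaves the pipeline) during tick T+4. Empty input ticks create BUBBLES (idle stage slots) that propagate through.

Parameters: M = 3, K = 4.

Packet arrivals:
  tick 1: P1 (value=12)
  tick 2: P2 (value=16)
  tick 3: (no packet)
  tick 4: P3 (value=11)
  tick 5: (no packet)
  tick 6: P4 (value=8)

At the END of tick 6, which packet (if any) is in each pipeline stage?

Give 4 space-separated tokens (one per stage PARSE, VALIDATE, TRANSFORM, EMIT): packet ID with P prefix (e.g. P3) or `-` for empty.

Answer: P4 - P3 -

Derivation:
Tick 1: [PARSE:P1(v=12,ok=F), VALIDATE:-, TRANSFORM:-, EMIT:-] out:-; in:P1
Tick 2: [PARSE:P2(v=16,ok=F), VALIDATE:P1(v=12,ok=F), TRANSFORM:-, EMIT:-] out:-; in:P2
Tick 3: [PARSE:-, VALIDATE:P2(v=16,ok=F), TRANSFORM:P1(v=0,ok=F), EMIT:-] out:-; in:-
Tick 4: [PARSE:P3(v=11,ok=F), VALIDATE:-, TRANSFORM:P2(v=0,ok=F), EMIT:P1(v=0,ok=F)] out:-; in:P3
Tick 5: [PARSE:-, VALIDATE:P3(v=11,ok=T), TRANSFORM:-, EMIT:P2(v=0,ok=F)] out:P1(v=0); in:-
Tick 6: [PARSE:P4(v=8,ok=F), VALIDATE:-, TRANSFORM:P3(v=44,ok=T), EMIT:-] out:P2(v=0); in:P4
At end of tick 6: ['P4', '-', 'P3', '-']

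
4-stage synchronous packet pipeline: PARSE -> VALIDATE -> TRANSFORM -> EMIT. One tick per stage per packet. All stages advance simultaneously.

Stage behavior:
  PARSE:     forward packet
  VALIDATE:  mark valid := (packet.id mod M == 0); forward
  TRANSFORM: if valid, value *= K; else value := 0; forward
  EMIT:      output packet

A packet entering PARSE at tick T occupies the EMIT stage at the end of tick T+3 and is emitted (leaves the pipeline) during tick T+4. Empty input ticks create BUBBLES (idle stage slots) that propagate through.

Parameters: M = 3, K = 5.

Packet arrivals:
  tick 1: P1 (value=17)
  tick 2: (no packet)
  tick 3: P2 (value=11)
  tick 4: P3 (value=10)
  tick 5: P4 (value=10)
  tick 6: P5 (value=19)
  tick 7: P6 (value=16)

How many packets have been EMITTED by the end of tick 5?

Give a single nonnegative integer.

Answer: 1

Derivation:
Tick 1: [PARSE:P1(v=17,ok=F), VALIDATE:-, TRANSFORM:-, EMIT:-] out:-; in:P1
Tick 2: [PARSE:-, VALIDATE:P1(v=17,ok=F), TRANSFORM:-, EMIT:-] out:-; in:-
Tick 3: [PARSE:P2(v=11,ok=F), VALIDATE:-, TRANSFORM:P1(v=0,ok=F), EMIT:-] out:-; in:P2
Tick 4: [PARSE:P3(v=10,ok=F), VALIDATE:P2(v=11,ok=F), TRANSFORM:-, EMIT:P1(v=0,ok=F)] out:-; in:P3
Tick 5: [PARSE:P4(v=10,ok=F), VALIDATE:P3(v=10,ok=T), TRANSFORM:P2(v=0,ok=F), EMIT:-] out:P1(v=0); in:P4
Emitted by tick 5: ['P1']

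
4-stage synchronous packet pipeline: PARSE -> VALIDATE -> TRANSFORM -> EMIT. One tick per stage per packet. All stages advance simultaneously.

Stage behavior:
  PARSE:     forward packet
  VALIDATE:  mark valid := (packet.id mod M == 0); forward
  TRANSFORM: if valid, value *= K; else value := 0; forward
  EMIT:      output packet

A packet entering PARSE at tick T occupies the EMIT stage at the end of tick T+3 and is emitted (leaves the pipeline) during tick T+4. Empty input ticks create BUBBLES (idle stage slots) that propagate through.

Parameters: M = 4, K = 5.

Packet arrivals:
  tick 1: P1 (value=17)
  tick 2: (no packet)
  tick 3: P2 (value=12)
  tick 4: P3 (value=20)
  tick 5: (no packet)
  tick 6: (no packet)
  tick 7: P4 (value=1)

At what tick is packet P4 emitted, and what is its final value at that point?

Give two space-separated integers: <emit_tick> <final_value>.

Tick 1: [PARSE:P1(v=17,ok=F), VALIDATE:-, TRANSFORM:-, EMIT:-] out:-; in:P1
Tick 2: [PARSE:-, VALIDATE:P1(v=17,ok=F), TRANSFORM:-, EMIT:-] out:-; in:-
Tick 3: [PARSE:P2(v=12,ok=F), VALIDATE:-, TRANSFORM:P1(v=0,ok=F), EMIT:-] out:-; in:P2
Tick 4: [PARSE:P3(v=20,ok=F), VALIDATE:P2(v=12,ok=F), TRANSFORM:-, EMIT:P1(v=0,ok=F)] out:-; in:P3
Tick 5: [PARSE:-, VALIDATE:P3(v=20,ok=F), TRANSFORM:P2(v=0,ok=F), EMIT:-] out:P1(v=0); in:-
Tick 6: [PARSE:-, VALIDATE:-, TRANSFORM:P3(v=0,ok=F), EMIT:P2(v=0,ok=F)] out:-; in:-
Tick 7: [PARSE:P4(v=1,ok=F), VALIDATE:-, TRANSFORM:-, EMIT:P3(v=0,ok=F)] out:P2(v=0); in:P4
Tick 8: [PARSE:-, VALIDATE:P4(v=1,ok=T), TRANSFORM:-, EMIT:-] out:P3(v=0); in:-
Tick 9: [PARSE:-, VALIDATE:-, TRANSFORM:P4(v=5,ok=T), EMIT:-] out:-; in:-
Tick 10: [PARSE:-, VALIDATE:-, TRANSFORM:-, EMIT:P4(v=5,ok=T)] out:-; in:-
Tick 11: [PARSE:-, VALIDATE:-, TRANSFORM:-, EMIT:-] out:P4(v=5); in:-
P4: arrives tick 7, valid=True (id=4, id%4=0), emit tick 11, final value 5

Answer: 11 5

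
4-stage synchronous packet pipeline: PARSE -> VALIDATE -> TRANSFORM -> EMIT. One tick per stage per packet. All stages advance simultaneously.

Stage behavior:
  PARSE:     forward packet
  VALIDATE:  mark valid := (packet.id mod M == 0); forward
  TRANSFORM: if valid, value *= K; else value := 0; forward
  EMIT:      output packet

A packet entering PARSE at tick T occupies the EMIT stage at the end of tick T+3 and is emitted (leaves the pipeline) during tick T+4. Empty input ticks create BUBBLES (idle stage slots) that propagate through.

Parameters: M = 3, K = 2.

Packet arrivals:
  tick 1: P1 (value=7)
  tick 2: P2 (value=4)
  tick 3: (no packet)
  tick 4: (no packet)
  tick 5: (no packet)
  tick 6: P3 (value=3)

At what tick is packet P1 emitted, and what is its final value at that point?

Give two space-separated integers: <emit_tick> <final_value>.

Answer: 5 0

Derivation:
Tick 1: [PARSE:P1(v=7,ok=F), VALIDATE:-, TRANSFORM:-, EMIT:-] out:-; in:P1
Tick 2: [PARSE:P2(v=4,ok=F), VALIDATE:P1(v=7,ok=F), TRANSFORM:-, EMIT:-] out:-; in:P2
Tick 3: [PARSE:-, VALIDATE:P2(v=4,ok=F), TRANSFORM:P1(v=0,ok=F), EMIT:-] out:-; in:-
Tick 4: [PARSE:-, VALIDATE:-, TRANSFORM:P2(v=0,ok=F), EMIT:P1(v=0,ok=F)] out:-; in:-
Tick 5: [PARSE:-, VALIDATE:-, TRANSFORM:-, EMIT:P2(v=0,ok=F)] out:P1(v=0); in:-
Tick 6: [PARSE:P3(v=3,ok=F), VALIDATE:-, TRANSFORM:-, EMIT:-] out:P2(v=0); in:P3
Tick 7: [PARSE:-, VALIDATE:P3(v=3,ok=T), TRANSFORM:-, EMIT:-] out:-; in:-
Tick 8: [PARSE:-, VALIDATE:-, TRANSFORM:P3(v=6,ok=T), EMIT:-] out:-; in:-
Tick 9: [PARSE:-, VALIDATE:-, TRANSFORM:-, EMIT:P3(v=6,ok=T)] out:-; in:-
Tick 10: [PARSE:-, VALIDATE:-, TRANSFORM:-, EMIT:-] out:P3(v=6); in:-
P1: arrives tick 1, valid=False (id=1, id%3=1), emit tick 5, final value 0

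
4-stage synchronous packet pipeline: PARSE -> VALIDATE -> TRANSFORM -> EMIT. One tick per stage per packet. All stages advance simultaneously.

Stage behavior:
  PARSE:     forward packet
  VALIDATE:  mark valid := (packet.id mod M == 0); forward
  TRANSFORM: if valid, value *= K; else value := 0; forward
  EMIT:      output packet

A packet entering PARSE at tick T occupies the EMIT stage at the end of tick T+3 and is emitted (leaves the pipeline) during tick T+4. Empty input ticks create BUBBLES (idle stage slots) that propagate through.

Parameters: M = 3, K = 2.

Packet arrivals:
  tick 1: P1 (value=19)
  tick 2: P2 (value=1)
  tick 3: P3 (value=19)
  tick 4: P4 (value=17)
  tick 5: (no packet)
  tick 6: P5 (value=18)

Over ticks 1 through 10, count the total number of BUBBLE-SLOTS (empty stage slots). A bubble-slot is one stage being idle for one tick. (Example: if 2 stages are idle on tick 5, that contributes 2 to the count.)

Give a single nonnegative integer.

Tick 1: [PARSE:P1(v=19,ok=F), VALIDATE:-, TRANSFORM:-, EMIT:-] out:-; bubbles=3
Tick 2: [PARSE:P2(v=1,ok=F), VALIDATE:P1(v=19,ok=F), TRANSFORM:-, EMIT:-] out:-; bubbles=2
Tick 3: [PARSE:P3(v=19,ok=F), VALIDATE:P2(v=1,ok=F), TRANSFORM:P1(v=0,ok=F), EMIT:-] out:-; bubbles=1
Tick 4: [PARSE:P4(v=17,ok=F), VALIDATE:P3(v=19,ok=T), TRANSFORM:P2(v=0,ok=F), EMIT:P1(v=0,ok=F)] out:-; bubbles=0
Tick 5: [PARSE:-, VALIDATE:P4(v=17,ok=F), TRANSFORM:P3(v=38,ok=T), EMIT:P2(v=0,ok=F)] out:P1(v=0); bubbles=1
Tick 6: [PARSE:P5(v=18,ok=F), VALIDATE:-, TRANSFORM:P4(v=0,ok=F), EMIT:P3(v=38,ok=T)] out:P2(v=0); bubbles=1
Tick 7: [PARSE:-, VALIDATE:P5(v=18,ok=F), TRANSFORM:-, EMIT:P4(v=0,ok=F)] out:P3(v=38); bubbles=2
Tick 8: [PARSE:-, VALIDATE:-, TRANSFORM:P5(v=0,ok=F), EMIT:-] out:P4(v=0); bubbles=3
Tick 9: [PARSE:-, VALIDATE:-, TRANSFORM:-, EMIT:P5(v=0,ok=F)] out:-; bubbles=3
Tick 10: [PARSE:-, VALIDATE:-, TRANSFORM:-, EMIT:-] out:P5(v=0); bubbles=4
Total bubble-slots: 20

Answer: 20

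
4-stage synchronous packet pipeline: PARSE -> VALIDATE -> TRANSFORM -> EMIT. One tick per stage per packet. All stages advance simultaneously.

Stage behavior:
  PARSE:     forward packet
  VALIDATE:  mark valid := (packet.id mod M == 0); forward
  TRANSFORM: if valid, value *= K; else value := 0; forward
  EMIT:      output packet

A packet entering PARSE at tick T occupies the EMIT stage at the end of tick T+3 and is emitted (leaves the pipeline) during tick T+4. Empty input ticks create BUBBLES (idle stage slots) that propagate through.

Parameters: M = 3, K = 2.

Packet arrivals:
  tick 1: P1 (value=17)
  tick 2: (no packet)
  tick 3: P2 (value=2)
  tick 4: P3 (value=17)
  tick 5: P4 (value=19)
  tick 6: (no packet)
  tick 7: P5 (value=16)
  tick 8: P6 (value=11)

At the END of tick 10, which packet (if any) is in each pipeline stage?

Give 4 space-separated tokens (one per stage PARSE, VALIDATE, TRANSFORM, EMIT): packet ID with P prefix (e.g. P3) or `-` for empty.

Answer: - - P6 P5

Derivation:
Tick 1: [PARSE:P1(v=17,ok=F), VALIDATE:-, TRANSFORM:-, EMIT:-] out:-; in:P1
Tick 2: [PARSE:-, VALIDATE:P1(v=17,ok=F), TRANSFORM:-, EMIT:-] out:-; in:-
Tick 3: [PARSE:P2(v=2,ok=F), VALIDATE:-, TRANSFORM:P1(v=0,ok=F), EMIT:-] out:-; in:P2
Tick 4: [PARSE:P3(v=17,ok=F), VALIDATE:P2(v=2,ok=F), TRANSFORM:-, EMIT:P1(v=0,ok=F)] out:-; in:P3
Tick 5: [PARSE:P4(v=19,ok=F), VALIDATE:P3(v=17,ok=T), TRANSFORM:P2(v=0,ok=F), EMIT:-] out:P1(v=0); in:P4
Tick 6: [PARSE:-, VALIDATE:P4(v=19,ok=F), TRANSFORM:P3(v=34,ok=T), EMIT:P2(v=0,ok=F)] out:-; in:-
Tick 7: [PARSE:P5(v=16,ok=F), VALIDATE:-, TRANSFORM:P4(v=0,ok=F), EMIT:P3(v=34,ok=T)] out:P2(v=0); in:P5
Tick 8: [PARSE:P6(v=11,ok=F), VALIDATE:P5(v=16,ok=F), TRANSFORM:-, EMIT:P4(v=0,ok=F)] out:P3(v=34); in:P6
Tick 9: [PARSE:-, VALIDATE:P6(v=11,ok=T), TRANSFORM:P5(v=0,ok=F), EMIT:-] out:P4(v=0); in:-
Tick 10: [PARSE:-, VALIDATE:-, TRANSFORM:P6(v=22,ok=T), EMIT:P5(v=0,ok=F)] out:-; in:-
At end of tick 10: ['-', '-', 'P6', 'P5']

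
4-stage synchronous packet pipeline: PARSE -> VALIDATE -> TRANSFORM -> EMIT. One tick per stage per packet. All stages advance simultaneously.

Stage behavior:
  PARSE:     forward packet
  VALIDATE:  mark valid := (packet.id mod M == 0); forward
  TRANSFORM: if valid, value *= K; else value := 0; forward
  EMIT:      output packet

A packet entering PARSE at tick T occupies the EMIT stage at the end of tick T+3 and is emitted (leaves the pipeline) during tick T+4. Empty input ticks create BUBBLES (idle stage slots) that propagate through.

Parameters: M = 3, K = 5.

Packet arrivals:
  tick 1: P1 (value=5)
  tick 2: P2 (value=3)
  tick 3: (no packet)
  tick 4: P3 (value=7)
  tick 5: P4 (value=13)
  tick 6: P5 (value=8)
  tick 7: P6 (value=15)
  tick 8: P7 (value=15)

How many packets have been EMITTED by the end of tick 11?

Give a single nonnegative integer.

Answer: 6

Derivation:
Tick 1: [PARSE:P1(v=5,ok=F), VALIDATE:-, TRANSFORM:-, EMIT:-] out:-; in:P1
Tick 2: [PARSE:P2(v=3,ok=F), VALIDATE:P1(v=5,ok=F), TRANSFORM:-, EMIT:-] out:-; in:P2
Tick 3: [PARSE:-, VALIDATE:P2(v=3,ok=F), TRANSFORM:P1(v=0,ok=F), EMIT:-] out:-; in:-
Tick 4: [PARSE:P3(v=7,ok=F), VALIDATE:-, TRANSFORM:P2(v=0,ok=F), EMIT:P1(v=0,ok=F)] out:-; in:P3
Tick 5: [PARSE:P4(v=13,ok=F), VALIDATE:P3(v=7,ok=T), TRANSFORM:-, EMIT:P2(v=0,ok=F)] out:P1(v=0); in:P4
Tick 6: [PARSE:P5(v=8,ok=F), VALIDATE:P4(v=13,ok=F), TRANSFORM:P3(v=35,ok=T), EMIT:-] out:P2(v=0); in:P5
Tick 7: [PARSE:P6(v=15,ok=F), VALIDATE:P5(v=8,ok=F), TRANSFORM:P4(v=0,ok=F), EMIT:P3(v=35,ok=T)] out:-; in:P6
Tick 8: [PARSE:P7(v=15,ok=F), VALIDATE:P6(v=15,ok=T), TRANSFORM:P5(v=0,ok=F), EMIT:P4(v=0,ok=F)] out:P3(v=35); in:P7
Tick 9: [PARSE:-, VALIDATE:P7(v=15,ok=F), TRANSFORM:P6(v=75,ok=T), EMIT:P5(v=0,ok=F)] out:P4(v=0); in:-
Tick 10: [PARSE:-, VALIDATE:-, TRANSFORM:P7(v=0,ok=F), EMIT:P6(v=75,ok=T)] out:P5(v=0); in:-
Tick 11: [PARSE:-, VALIDATE:-, TRANSFORM:-, EMIT:P7(v=0,ok=F)] out:P6(v=75); in:-
Emitted by tick 11: ['P1', 'P2', 'P3', 'P4', 'P5', 'P6']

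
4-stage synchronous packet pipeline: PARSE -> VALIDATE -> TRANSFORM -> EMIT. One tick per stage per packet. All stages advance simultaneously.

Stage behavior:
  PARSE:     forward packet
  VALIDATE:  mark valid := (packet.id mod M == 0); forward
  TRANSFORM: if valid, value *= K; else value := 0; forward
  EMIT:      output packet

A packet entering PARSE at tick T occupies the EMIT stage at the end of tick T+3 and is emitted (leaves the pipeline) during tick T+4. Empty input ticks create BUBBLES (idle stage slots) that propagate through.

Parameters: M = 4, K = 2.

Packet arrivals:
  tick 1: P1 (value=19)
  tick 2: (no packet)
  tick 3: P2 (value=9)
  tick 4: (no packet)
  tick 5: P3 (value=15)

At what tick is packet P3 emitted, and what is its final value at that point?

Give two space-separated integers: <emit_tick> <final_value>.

Answer: 9 0

Derivation:
Tick 1: [PARSE:P1(v=19,ok=F), VALIDATE:-, TRANSFORM:-, EMIT:-] out:-; in:P1
Tick 2: [PARSE:-, VALIDATE:P1(v=19,ok=F), TRANSFORM:-, EMIT:-] out:-; in:-
Tick 3: [PARSE:P2(v=9,ok=F), VALIDATE:-, TRANSFORM:P1(v=0,ok=F), EMIT:-] out:-; in:P2
Tick 4: [PARSE:-, VALIDATE:P2(v=9,ok=F), TRANSFORM:-, EMIT:P1(v=0,ok=F)] out:-; in:-
Tick 5: [PARSE:P3(v=15,ok=F), VALIDATE:-, TRANSFORM:P2(v=0,ok=F), EMIT:-] out:P1(v=0); in:P3
Tick 6: [PARSE:-, VALIDATE:P3(v=15,ok=F), TRANSFORM:-, EMIT:P2(v=0,ok=F)] out:-; in:-
Tick 7: [PARSE:-, VALIDATE:-, TRANSFORM:P3(v=0,ok=F), EMIT:-] out:P2(v=0); in:-
Tick 8: [PARSE:-, VALIDATE:-, TRANSFORM:-, EMIT:P3(v=0,ok=F)] out:-; in:-
Tick 9: [PARSE:-, VALIDATE:-, TRANSFORM:-, EMIT:-] out:P3(v=0); in:-
P3: arrives tick 5, valid=False (id=3, id%4=3), emit tick 9, final value 0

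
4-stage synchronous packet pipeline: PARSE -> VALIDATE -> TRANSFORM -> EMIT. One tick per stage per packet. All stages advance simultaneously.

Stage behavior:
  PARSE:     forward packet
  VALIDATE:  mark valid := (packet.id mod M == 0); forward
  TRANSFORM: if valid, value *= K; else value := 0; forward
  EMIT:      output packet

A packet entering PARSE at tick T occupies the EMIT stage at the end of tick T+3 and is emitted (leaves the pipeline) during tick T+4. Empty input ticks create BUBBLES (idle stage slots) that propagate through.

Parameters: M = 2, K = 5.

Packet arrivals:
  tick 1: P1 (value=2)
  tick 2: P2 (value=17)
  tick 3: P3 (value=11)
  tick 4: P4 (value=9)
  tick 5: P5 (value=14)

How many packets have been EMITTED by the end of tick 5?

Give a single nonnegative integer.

Answer: 1

Derivation:
Tick 1: [PARSE:P1(v=2,ok=F), VALIDATE:-, TRANSFORM:-, EMIT:-] out:-; in:P1
Tick 2: [PARSE:P2(v=17,ok=F), VALIDATE:P1(v=2,ok=F), TRANSFORM:-, EMIT:-] out:-; in:P2
Tick 3: [PARSE:P3(v=11,ok=F), VALIDATE:P2(v=17,ok=T), TRANSFORM:P1(v=0,ok=F), EMIT:-] out:-; in:P3
Tick 4: [PARSE:P4(v=9,ok=F), VALIDATE:P3(v=11,ok=F), TRANSFORM:P2(v=85,ok=T), EMIT:P1(v=0,ok=F)] out:-; in:P4
Tick 5: [PARSE:P5(v=14,ok=F), VALIDATE:P4(v=9,ok=T), TRANSFORM:P3(v=0,ok=F), EMIT:P2(v=85,ok=T)] out:P1(v=0); in:P5
Emitted by tick 5: ['P1']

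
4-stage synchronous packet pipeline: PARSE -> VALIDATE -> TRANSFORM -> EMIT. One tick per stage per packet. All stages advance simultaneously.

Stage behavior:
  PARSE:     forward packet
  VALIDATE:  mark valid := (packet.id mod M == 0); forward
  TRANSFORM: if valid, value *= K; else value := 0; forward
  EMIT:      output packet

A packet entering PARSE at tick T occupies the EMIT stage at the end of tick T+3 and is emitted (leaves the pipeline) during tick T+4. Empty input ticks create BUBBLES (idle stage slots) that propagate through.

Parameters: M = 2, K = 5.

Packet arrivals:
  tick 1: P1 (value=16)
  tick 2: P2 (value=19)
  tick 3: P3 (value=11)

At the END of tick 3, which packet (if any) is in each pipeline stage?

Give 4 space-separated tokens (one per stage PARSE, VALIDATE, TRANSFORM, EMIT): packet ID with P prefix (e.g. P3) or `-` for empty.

Answer: P3 P2 P1 -

Derivation:
Tick 1: [PARSE:P1(v=16,ok=F), VALIDATE:-, TRANSFORM:-, EMIT:-] out:-; in:P1
Tick 2: [PARSE:P2(v=19,ok=F), VALIDATE:P1(v=16,ok=F), TRANSFORM:-, EMIT:-] out:-; in:P2
Tick 3: [PARSE:P3(v=11,ok=F), VALIDATE:P2(v=19,ok=T), TRANSFORM:P1(v=0,ok=F), EMIT:-] out:-; in:P3
At end of tick 3: ['P3', 'P2', 'P1', '-']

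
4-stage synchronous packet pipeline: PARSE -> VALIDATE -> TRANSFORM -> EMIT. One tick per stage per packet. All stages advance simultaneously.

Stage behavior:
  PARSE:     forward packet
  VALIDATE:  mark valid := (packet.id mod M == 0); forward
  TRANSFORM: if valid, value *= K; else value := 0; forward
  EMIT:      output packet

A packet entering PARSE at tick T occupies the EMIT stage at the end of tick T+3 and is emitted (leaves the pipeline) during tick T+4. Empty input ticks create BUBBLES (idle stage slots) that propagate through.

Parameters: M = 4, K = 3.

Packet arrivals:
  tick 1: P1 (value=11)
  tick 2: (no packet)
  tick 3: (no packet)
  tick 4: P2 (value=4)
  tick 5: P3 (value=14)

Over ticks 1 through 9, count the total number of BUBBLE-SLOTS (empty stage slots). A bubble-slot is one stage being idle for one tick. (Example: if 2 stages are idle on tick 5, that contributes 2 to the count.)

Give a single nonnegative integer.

Answer: 24

Derivation:
Tick 1: [PARSE:P1(v=11,ok=F), VALIDATE:-, TRANSFORM:-, EMIT:-] out:-; bubbles=3
Tick 2: [PARSE:-, VALIDATE:P1(v=11,ok=F), TRANSFORM:-, EMIT:-] out:-; bubbles=3
Tick 3: [PARSE:-, VALIDATE:-, TRANSFORM:P1(v=0,ok=F), EMIT:-] out:-; bubbles=3
Tick 4: [PARSE:P2(v=4,ok=F), VALIDATE:-, TRANSFORM:-, EMIT:P1(v=0,ok=F)] out:-; bubbles=2
Tick 5: [PARSE:P3(v=14,ok=F), VALIDATE:P2(v=4,ok=F), TRANSFORM:-, EMIT:-] out:P1(v=0); bubbles=2
Tick 6: [PARSE:-, VALIDATE:P3(v=14,ok=F), TRANSFORM:P2(v=0,ok=F), EMIT:-] out:-; bubbles=2
Tick 7: [PARSE:-, VALIDATE:-, TRANSFORM:P3(v=0,ok=F), EMIT:P2(v=0,ok=F)] out:-; bubbles=2
Tick 8: [PARSE:-, VALIDATE:-, TRANSFORM:-, EMIT:P3(v=0,ok=F)] out:P2(v=0); bubbles=3
Tick 9: [PARSE:-, VALIDATE:-, TRANSFORM:-, EMIT:-] out:P3(v=0); bubbles=4
Total bubble-slots: 24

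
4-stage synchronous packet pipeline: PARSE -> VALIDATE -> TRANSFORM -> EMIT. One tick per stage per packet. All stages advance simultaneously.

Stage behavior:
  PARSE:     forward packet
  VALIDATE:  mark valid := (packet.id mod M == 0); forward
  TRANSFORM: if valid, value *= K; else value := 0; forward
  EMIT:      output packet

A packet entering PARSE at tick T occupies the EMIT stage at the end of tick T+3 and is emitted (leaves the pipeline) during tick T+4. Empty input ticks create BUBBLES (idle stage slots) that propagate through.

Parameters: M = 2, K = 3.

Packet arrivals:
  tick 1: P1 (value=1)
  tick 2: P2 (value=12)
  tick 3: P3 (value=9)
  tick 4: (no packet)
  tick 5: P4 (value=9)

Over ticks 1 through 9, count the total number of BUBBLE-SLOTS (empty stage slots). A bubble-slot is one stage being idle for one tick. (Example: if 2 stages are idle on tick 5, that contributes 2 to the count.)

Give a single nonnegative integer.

Tick 1: [PARSE:P1(v=1,ok=F), VALIDATE:-, TRANSFORM:-, EMIT:-] out:-; bubbles=3
Tick 2: [PARSE:P2(v=12,ok=F), VALIDATE:P1(v=1,ok=F), TRANSFORM:-, EMIT:-] out:-; bubbles=2
Tick 3: [PARSE:P3(v=9,ok=F), VALIDATE:P2(v=12,ok=T), TRANSFORM:P1(v=0,ok=F), EMIT:-] out:-; bubbles=1
Tick 4: [PARSE:-, VALIDATE:P3(v=9,ok=F), TRANSFORM:P2(v=36,ok=T), EMIT:P1(v=0,ok=F)] out:-; bubbles=1
Tick 5: [PARSE:P4(v=9,ok=F), VALIDATE:-, TRANSFORM:P3(v=0,ok=F), EMIT:P2(v=36,ok=T)] out:P1(v=0); bubbles=1
Tick 6: [PARSE:-, VALIDATE:P4(v=9,ok=T), TRANSFORM:-, EMIT:P3(v=0,ok=F)] out:P2(v=36); bubbles=2
Tick 7: [PARSE:-, VALIDATE:-, TRANSFORM:P4(v=27,ok=T), EMIT:-] out:P3(v=0); bubbles=3
Tick 8: [PARSE:-, VALIDATE:-, TRANSFORM:-, EMIT:P4(v=27,ok=T)] out:-; bubbles=3
Tick 9: [PARSE:-, VALIDATE:-, TRANSFORM:-, EMIT:-] out:P4(v=27); bubbles=4
Total bubble-slots: 20

Answer: 20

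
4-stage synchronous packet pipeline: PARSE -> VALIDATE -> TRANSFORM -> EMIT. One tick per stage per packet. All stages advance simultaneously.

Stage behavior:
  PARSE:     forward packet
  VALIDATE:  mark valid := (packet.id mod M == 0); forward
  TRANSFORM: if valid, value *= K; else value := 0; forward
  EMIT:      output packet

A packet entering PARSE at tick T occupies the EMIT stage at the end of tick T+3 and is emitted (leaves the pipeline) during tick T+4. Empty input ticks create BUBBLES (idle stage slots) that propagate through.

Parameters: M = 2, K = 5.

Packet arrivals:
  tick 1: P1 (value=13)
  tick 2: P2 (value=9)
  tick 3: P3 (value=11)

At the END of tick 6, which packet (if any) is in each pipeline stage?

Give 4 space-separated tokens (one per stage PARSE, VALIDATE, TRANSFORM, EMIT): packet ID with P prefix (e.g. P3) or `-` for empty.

Tick 1: [PARSE:P1(v=13,ok=F), VALIDATE:-, TRANSFORM:-, EMIT:-] out:-; in:P1
Tick 2: [PARSE:P2(v=9,ok=F), VALIDATE:P1(v=13,ok=F), TRANSFORM:-, EMIT:-] out:-; in:P2
Tick 3: [PARSE:P3(v=11,ok=F), VALIDATE:P2(v=9,ok=T), TRANSFORM:P1(v=0,ok=F), EMIT:-] out:-; in:P3
Tick 4: [PARSE:-, VALIDATE:P3(v=11,ok=F), TRANSFORM:P2(v=45,ok=T), EMIT:P1(v=0,ok=F)] out:-; in:-
Tick 5: [PARSE:-, VALIDATE:-, TRANSFORM:P3(v=0,ok=F), EMIT:P2(v=45,ok=T)] out:P1(v=0); in:-
Tick 6: [PARSE:-, VALIDATE:-, TRANSFORM:-, EMIT:P3(v=0,ok=F)] out:P2(v=45); in:-
At end of tick 6: ['-', '-', '-', 'P3']

Answer: - - - P3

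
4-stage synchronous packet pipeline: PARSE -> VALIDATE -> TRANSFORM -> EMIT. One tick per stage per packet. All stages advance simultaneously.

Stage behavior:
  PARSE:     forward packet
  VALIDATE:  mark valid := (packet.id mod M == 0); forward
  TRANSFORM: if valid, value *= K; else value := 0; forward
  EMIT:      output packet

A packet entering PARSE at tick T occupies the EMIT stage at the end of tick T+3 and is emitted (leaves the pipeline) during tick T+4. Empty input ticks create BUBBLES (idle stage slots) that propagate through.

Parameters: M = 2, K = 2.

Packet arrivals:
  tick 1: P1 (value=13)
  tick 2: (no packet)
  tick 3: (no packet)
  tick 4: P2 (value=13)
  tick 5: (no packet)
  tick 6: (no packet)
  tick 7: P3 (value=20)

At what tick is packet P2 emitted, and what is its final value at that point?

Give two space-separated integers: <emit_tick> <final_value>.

Answer: 8 26

Derivation:
Tick 1: [PARSE:P1(v=13,ok=F), VALIDATE:-, TRANSFORM:-, EMIT:-] out:-; in:P1
Tick 2: [PARSE:-, VALIDATE:P1(v=13,ok=F), TRANSFORM:-, EMIT:-] out:-; in:-
Tick 3: [PARSE:-, VALIDATE:-, TRANSFORM:P1(v=0,ok=F), EMIT:-] out:-; in:-
Tick 4: [PARSE:P2(v=13,ok=F), VALIDATE:-, TRANSFORM:-, EMIT:P1(v=0,ok=F)] out:-; in:P2
Tick 5: [PARSE:-, VALIDATE:P2(v=13,ok=T), TRANSFORM:-, EMIT:-] out:P1(v=0); in:-
Tick 6: [PARSE:-, VALIDATE:-, TRANSFORM:P2(v=26,ok=T), EMIT:-] out:-; in:-
Tick 7: [PARSE:P3(v=20,ok=F), VALIDATE:-, TRANSFORM:-, EMIT:P2(v=26,ok=T)] out:-; in:P3
Tick 8: [PARSE:-, VALIDATE:P3(v=20,ok=F), TRANSFORM:-, EMIT:-] out:P2(v=26); in:-
Tick 9: [PARSE:-, VALIDATE:-, TRANSFORM:P3(v=0,ok=F), EMIT:-] out:-; in:-
Tick 10: [PARSE:-, VALIDATE:-, TRANSFORM:-, EMIT:P3(v=0,ok=F)] out:-; in:-
Tick 11: [PARSE:-, VALIDATE:-, TRANSFORM:-, EMIT:-] out:P3(v=0); in:-
P2: arrives tick 4, valid=True (id=2, id%2=0), emit tick 8, final value 26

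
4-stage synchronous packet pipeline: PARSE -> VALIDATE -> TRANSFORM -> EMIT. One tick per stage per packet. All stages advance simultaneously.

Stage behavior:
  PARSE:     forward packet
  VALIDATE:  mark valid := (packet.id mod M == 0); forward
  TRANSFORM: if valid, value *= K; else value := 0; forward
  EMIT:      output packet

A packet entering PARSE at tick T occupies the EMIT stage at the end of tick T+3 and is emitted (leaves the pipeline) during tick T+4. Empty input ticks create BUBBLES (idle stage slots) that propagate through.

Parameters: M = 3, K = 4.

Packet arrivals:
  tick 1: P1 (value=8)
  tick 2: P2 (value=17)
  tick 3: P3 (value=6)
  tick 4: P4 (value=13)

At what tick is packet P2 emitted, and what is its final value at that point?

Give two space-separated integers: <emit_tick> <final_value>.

Answer: 6 0

Derivation:
Tick 1: [PARSE:P1(v=8,ok=F), VALIDATE:-, TRANSFORM:-, EMIT:-] out:-; in:P1
Tick 2: [PARSE:P2(v=17,ok=F), VALIDATE:P1(v=8,ok=F), TRANSFORM:-, EMIT:-] out:-; in:P2
Tick 3: [PARSE:P3(v=6,ok=F), VALIDATE:P2(v=17,ok=F), TRANSFORM:P1(v=0,ok=F), EMIT:-] out:-; in:P3
Tick 4: [PARSE:P4(v=13,ok=F), VALIDATE:P3(v=6,ok=T), TRANSFORM:P2(v=0,ok=F), EMIT:P1(v=0,ok=F)] out:-; in:P4
Tick 5: [PARSE:-, VALIDATE:P4(v=13,ok=F), TRANSFORM:P3(v=24,ok=T), EMIT:P2(v=0,ok=F)] out:P1(v=0); in:-
Tick 6: [PARSE:-, VALIDATE:-, TRANSFORM:P4(v=0,ok=F), EMIT:P3(v=24,ok=T)] out:P2(v=0); in:-
Tick 7: [PARSE:-, VALIDATE:-, TRANSFORM:-, EMIT:P4(v=0,ok=F)] out:P3(v=24); in:-
Tick 8: [PARSE:-, VALIDATE:-, TRANSFORM:-, EMIT:-] out:P4(v=0); in:-
P2: arrives tick 2, valid=False (id=2, id%3=2), emit tick 6, final value 0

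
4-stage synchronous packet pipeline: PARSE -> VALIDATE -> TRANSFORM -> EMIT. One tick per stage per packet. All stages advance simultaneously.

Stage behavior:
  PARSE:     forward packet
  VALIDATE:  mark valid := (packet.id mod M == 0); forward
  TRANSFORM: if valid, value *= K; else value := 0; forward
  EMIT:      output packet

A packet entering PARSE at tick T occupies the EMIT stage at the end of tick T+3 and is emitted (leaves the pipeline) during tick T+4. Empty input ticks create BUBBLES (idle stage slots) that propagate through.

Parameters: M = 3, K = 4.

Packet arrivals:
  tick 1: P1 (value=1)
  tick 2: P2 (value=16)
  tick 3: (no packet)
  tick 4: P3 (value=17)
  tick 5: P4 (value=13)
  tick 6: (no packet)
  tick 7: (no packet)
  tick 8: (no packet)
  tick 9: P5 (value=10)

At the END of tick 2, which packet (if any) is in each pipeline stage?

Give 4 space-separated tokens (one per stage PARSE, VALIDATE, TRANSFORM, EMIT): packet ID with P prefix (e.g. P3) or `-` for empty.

Answer: P2 P1 - -

Derivation:
Tick 1: [PARSE:P1(v=1,ok=F), VALIDATE:-, TRANSFORM:-, EMIT:-] out:-; in:P1
Tick 2: [PARSE:P2(v=16,ok=F), VALIDATE:P1(v=1,ok=F), TRANSFORM:-, EMIT:-] out:-; in:P2
At end of tick 2: ['P2', 'P1', '-', '-']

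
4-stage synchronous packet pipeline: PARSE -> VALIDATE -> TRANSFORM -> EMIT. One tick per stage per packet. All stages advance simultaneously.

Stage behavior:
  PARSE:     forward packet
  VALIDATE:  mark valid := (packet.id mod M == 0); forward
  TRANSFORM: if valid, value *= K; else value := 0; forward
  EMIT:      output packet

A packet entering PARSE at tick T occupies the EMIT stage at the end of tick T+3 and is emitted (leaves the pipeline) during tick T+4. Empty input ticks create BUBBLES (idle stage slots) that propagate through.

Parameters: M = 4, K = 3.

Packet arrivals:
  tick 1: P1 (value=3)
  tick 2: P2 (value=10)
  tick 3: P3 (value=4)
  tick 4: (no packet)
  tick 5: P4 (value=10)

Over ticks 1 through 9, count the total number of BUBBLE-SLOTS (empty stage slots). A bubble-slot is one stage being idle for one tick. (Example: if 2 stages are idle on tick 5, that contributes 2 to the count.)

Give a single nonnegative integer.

Tick 1: [PARSE:P1(v=3,ok=F), VALIDATE:-, TRANSFORM:-, EMIT:-] out:-; bubbles=3
Tick 2: [PARSE:P2(v=10,ok=F), VALIDATE:P1(v=3,ok=F), TRANSFORM:-, EMIT:-] out:-; bubbles=2
Tick 3: [PARSE:P3(v=4,ok=F), VALIDATE:P2(v=10,ok=F), TRANSFORM:P1(v=0,ok=F), EMIT:-] out:-; bubbles=1
Tick 4: [PARSE:-, VALIDATE:P3(v=4,ok=F), TRANSFORM:P2(v=0,ok=F), EMIT:P1(v=0,ok=F)] out:-; bubbles=1
Tick 5: [PARSE:P4(v=10,ok=F), VALIDATE:-, TRANSFORM:P3(v=0,ok=F), EMIT:P2(v=0,ok=F)] out:P1(v=0); bubbles=1
Tick 6: [PARSE:-, VALIDATE:P4(v=10,ok=T), TRANSFORM:-, EMIT:P3(v=0,ok=F)] out:P2(v=0); bubbles=2
Tick 7: [PARSE:-, VALIDATE:-, TRANSFORM:P4(v=30,ok=T), EMIT:-] out:P3(v=0); bubbles=3
Tick 8: [PARSE:-, VALIDATE:-, TRANSFORM:-, EMIT:P4(v=30,ok=T)] out:-; bubbles=3
Tick 9: [PARSE:-, VALIDATE:-, TRANSFORM:-, EMIT:-] out:P4(v=30); bubbles=4
Total bubble-slots: 20

Answer: 20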